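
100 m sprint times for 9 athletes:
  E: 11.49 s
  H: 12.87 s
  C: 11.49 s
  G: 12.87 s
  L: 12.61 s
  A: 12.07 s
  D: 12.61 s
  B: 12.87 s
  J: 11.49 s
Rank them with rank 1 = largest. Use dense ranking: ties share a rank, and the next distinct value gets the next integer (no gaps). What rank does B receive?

Sorted (descending): 12.87, 12.87, 12.87, 12.61, 12.61, 12.07, 11.49, 11.49, 11.49
The 3 values of 12.87 share dense rank 1.
The 2 values of 12.61 share dense rank 2.
The 3 values of 11.49 share dense rank 4.
Remaining distinct values take the next consecutive integers.
B has value 12.87 s → rank 1.

1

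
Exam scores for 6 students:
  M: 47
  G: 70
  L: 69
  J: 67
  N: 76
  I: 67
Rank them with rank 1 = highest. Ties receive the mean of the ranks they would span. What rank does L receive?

3

Sorted (descending): 76, 70, 69, 67, 67, 47
The 2 values of 67 occupy positions 4–5 → average rank (4+5)/2 = 4.5.
L has value 69 → rank 3.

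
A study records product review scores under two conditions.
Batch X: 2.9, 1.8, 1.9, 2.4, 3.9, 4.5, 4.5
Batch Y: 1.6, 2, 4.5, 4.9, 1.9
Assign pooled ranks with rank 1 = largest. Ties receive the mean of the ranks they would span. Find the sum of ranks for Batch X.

Sorted (descending): 4.9, 4.5, 4.5, 4.5, 3.9, 2.9, 2.4, 2, 1.9, 1.9, 1.8, 1.6
The 3 values of 4.5 occupy positions 2–4 → average rank 3.
The 2 values of 1.9 occupy positions 9–10 → average rank (9+10)/2 = 9.5.
Batch X values → pooled ranks: 2.9→6, 1.8→11, 1.9→9.5, 2.4→7, 3.9→5, 4.5→3, 4.5→3
Rank sum = 6 + 11 + 9.5 + 7 + 5 + 3 + 3 = 44.5

44.5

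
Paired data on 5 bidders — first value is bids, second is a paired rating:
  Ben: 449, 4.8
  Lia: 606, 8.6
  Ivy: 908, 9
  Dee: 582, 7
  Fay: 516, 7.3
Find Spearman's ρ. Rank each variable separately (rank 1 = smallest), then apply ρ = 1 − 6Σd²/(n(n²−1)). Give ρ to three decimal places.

0.900

Ranks of variable 1: 1, 4, 5, 3, 2
Ranks of variable 2: 1, 4, 5, 2, 3
d = r₁ − r₂: 0, 0, 0, 1, -1
d²: 0, 0, 0, 1, 1; Σd² = 2
ρ = 1 − 6·2/(5·24) = 1 − 12/120 = 0.900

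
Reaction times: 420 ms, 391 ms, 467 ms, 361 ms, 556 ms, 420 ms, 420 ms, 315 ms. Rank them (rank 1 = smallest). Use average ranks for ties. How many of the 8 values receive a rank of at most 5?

Sorted (ascending): 315, 361, 391, 420, 420, 420, 467, 556
The 3 values of 420 occupy positions 4–6 → average rank 5.
Ranks ≤ 5: {1, 2, 3, 5, 5, 5} → 6 values.

6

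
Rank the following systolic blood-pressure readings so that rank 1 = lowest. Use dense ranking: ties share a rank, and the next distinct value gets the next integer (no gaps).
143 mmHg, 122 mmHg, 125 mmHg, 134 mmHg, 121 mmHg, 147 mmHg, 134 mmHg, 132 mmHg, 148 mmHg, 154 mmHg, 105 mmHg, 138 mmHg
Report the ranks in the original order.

8, 3, 4, 6, 2, 9, 6, 5, 10, 11, 1, 7

Sorted (ascending): 105, 121, 122, 125, 132, 134, 134, 138, 143, 147, 148, 154
The 2 values of 134 share dense rank 6.
Remaining distinct values take the next consecutive integers.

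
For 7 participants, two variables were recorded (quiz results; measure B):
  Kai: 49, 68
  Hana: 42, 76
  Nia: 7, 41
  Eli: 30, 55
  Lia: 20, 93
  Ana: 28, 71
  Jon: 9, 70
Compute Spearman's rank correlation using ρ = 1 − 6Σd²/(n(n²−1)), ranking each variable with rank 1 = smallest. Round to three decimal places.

Ranks of variable 1: 7, 6, 1, 5, 3, 4, 2
Ranks of variable 2: 3, 6, 1, 2, 7, 5, 4
d = r₁ − r₂: 4, 0, 0, 3, -4, -1, -2
d²: 16, 0, 0, 9, 16, 1, 4; Σd² = 46
ρ = 1 − 6·46/(7·48) = 1 − 276/336 = 0.179

0.179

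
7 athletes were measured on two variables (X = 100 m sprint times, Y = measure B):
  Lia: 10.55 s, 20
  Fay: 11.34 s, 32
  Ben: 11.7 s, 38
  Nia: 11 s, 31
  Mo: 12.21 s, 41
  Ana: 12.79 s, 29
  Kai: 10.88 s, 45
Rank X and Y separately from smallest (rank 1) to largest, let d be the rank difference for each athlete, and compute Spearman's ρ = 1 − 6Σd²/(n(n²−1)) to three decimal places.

Ranks of variable 1: 1, 4, 5, 3, 6, 7, 2
Ranks of variable 2: 1, 4, 5, 3, 6, 2, 7
d = r₁ − r₂: 0, 0, 0, 0, 0, 5, -5
d²: 0, 0, 0, 0, 0, 25, 25; Σd² = 50
ρ = 1 − 6·50/(7·48) = 1 − 300/336 = 0.107

0.107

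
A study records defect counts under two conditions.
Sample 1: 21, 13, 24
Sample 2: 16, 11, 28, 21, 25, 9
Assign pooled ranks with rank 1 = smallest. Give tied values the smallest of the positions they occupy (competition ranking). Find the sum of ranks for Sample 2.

29

Sorted (ascending): 9, 11, 13, 16, 21, 21, 24, 25, 28
The 2 values of 21 occupy positions 5–6 → each gets rank 5.
Sample 2 values → pooled ranks: 16→4, 11→2, 28→9, 21→5, 25→8, 9→1
Rank sum = 4 + 2 + 9 + 5 + 8 + 1 = 29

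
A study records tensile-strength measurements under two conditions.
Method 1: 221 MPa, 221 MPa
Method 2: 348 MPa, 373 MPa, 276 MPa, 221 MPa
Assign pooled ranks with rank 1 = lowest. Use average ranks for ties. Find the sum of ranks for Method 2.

Sorted (ascending): 221, 221, 221, 276, 348, 373
The 3 values of 221 occupy positions 1–3 → average rank 2.
Method 2 values → pooled ranks: 348→5, 373→6, 276→4, 221→2
Rank sum = 5 + 6 + 4 + 2 = 17

17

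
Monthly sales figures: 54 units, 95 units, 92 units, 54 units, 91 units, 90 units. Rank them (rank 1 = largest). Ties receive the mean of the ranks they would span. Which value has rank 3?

91

Sorted (descending): 95, 92, 91, 90, 54, 54
The 2 values of 54 occupy positions 5–6 → average rank (5+6)/2 = 5.5.
Rank 3 → value 91.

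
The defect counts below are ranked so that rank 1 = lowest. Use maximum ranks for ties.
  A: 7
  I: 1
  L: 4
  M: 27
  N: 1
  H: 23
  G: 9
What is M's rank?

7

Sorted (ascending): 1, 1, 4, 7, 9, 23, 27
The 2 values of 1 occupy positions 1–2 → each gets rank 2.
M has value 27 → rank 7.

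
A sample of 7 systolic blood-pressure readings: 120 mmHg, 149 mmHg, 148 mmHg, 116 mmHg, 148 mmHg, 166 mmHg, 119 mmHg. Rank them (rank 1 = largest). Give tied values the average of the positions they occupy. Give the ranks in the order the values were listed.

5, 2, 3.5, 7, 3.5, 1, 6

Sorted (descending): 166, 149, 148, 148, 120, 119, 116
The 2 values of 148 occupy positions 3–4 → average rank (3+4)/2 = 3.5.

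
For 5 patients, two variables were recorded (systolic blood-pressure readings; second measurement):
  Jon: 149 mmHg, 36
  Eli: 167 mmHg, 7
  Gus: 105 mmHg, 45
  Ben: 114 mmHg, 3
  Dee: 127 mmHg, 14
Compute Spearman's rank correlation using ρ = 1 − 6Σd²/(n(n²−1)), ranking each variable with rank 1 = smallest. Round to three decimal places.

-0.300

Ranks of variable 1: 4, 5, 1, 2, 3
Ranks of variable 2: 4, 2, 5, 1, 3
d = r₁ − r₂: 0, 3, -4, 1, 0
d²: 0, 9, 16, 1, 0; Σd² = 26
ρ = 1 − 6·26/(5·24) = 1 − 156/120 = -0.300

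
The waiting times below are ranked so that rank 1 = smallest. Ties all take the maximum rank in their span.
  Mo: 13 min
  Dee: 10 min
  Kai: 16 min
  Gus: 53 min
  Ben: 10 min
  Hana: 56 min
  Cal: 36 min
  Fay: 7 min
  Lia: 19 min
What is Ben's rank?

Sorted (ascending): 7, 10, 10, 13, 16, 19, 36, 53, 56
The 2 values of 10 occupy positions 2–3 → each gets rank 3.
Ben has value 10 min → rank 3.

3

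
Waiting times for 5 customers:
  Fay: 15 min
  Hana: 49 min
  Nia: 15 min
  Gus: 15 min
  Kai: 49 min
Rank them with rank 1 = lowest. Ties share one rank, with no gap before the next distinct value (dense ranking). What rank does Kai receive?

2

Sorted (ascending): 15, 15, 15, 49, 49
The 3 values of 15 share dense rank 1.
The 2 values of 49 share dense rank 2.
Kai has value 49 min → rank 2.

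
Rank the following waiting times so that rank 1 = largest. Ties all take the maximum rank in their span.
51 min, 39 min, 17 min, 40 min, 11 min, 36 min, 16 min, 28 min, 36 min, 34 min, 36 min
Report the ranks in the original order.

Sorted (descending): 51, 40, 39, 36, 36, 36, 34, 28, 17, 16, 11
The 3 values of 36 occupy positions 4–6 → each gets rank 6.

1, 3, 9, 2, 11, 6, 10, 8, 6, 7, 6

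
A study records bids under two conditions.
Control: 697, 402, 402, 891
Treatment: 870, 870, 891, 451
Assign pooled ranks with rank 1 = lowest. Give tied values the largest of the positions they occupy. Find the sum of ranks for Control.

16

Sorted (ascending): 402, 402, 451, 697, 870, 870, 891, 891
The 2 values of 402 occupy positions 1–2 → each gets rank 2.
The 2 values of 870 occupy positions 5–6 → each gets rank 6.
The 2 values of 891 occupy positions 7–8 → each gets rank 8.
Control values → pooled ranks: 697→4, 402→2, 402→2, 891→8
Rank sum = 4 + 2 + 2 + 8 = 16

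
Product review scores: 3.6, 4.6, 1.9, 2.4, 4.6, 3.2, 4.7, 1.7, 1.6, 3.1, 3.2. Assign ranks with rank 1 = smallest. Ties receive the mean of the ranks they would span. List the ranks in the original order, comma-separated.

8, 9.5, 3, 4, 9.5, 6.5, 11, 2, 1, 5, 6.5

Sorted (ascending): 1.6, 1.7, 1.9, 2.4, 3.1, 3.2, 3.2, 3.6, 4.6, 4.6, 4.7
The 2 values of 3.2 occupy positions 6–7 → average rank (6+7)/2 = 6.5.
The 2 values of 4.6 occupy positions 9–10 → average rank (9+10)/2 = 9.5.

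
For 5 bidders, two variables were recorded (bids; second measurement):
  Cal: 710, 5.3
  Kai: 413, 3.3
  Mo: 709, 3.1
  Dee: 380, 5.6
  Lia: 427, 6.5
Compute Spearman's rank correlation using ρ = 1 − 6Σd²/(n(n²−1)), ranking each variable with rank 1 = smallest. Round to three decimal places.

Ranks of variable 1: 5, 2, 4, 1, 3
Ranks of variable 2: 3, 2, 1, 4, 5
d = r₁ − r₂: 2, 0, 3, -3, -2
d²: 4, 0, 9, 9, 4; Σd² = 26
ρ = 1 − 6·26/(5·24) = 1 − 156/120 = -0.300

-0.300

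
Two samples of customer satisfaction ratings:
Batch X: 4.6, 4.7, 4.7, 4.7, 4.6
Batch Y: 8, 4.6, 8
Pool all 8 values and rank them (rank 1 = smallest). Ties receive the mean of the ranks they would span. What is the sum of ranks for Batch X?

19

Sorted (ascending): 4.6, 4.6, 4.6, 4.7, 4.7, 4.7, 8, 8
The 3 values of 4.6 occupy positions 1–3 → average rank 2.
The 3 values of 4.7 occupy positions 4–6 → average rank 5.
The 2 values of 8 occupy positions 7–8 → average rank (7+8)/2 = 7.5.
Batch X values → pooled ranks: 4.6→2, 4.7→5, 4.7→5, 4.7→5, 4.6→2
Rank sum = 2 + 5 + 5 + 5 + 2 = 19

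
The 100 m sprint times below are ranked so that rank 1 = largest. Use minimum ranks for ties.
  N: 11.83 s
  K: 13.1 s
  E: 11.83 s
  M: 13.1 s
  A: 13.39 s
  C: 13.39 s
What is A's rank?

Sorted (descending): 13.39, 13.39, 13.1, 13.1, 11.83, 11.83
The 2 values of 13.39 occupy positions 1–2 → each gets rank 1.
The 2 values of 13.1 occupy positions 3–4 → each gets rank 3.
The 2 values of 11.83 occupy positions 5–6 → each gets rank 5.
A has value 13.39 s → rank 1.

1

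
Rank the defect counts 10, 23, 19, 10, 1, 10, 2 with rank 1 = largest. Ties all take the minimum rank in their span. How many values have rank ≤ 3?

5

Sorted (descending): 23, 19, 10, 10, 10, 2, 1
The 3 values of 10 occupy positions 3–5 → each gets rank 3.
Ranks ≤ 3: {1, 2, 3, 3, 3} → 5 values.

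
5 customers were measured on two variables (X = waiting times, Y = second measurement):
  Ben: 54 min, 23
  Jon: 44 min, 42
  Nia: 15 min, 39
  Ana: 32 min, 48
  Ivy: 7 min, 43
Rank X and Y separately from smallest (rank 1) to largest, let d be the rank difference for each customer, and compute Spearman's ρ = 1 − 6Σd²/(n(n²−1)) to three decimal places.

Ranks of variable 1: 5, 4, 2, 3, 1
Ranks of variable 2: 1, 3, 2, 5, 4
d = r₁ − r₂: 4, 1, 0, -2, -3
d²: 16, 1, 0, 4, 9; Σd² = 30
ρ = 1 − 6·30/(5·24) = 1 − 180/120 = -0.500

-0.500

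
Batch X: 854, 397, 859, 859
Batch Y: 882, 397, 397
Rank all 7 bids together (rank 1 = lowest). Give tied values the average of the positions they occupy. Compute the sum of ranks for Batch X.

Sorted (ascending): 397, 397, 397, 854, 859, 859, 882
The 3 values of 397 occupy positions 1–3 → average rank 2.
The 2 values of 859 occupy positions 5–6 → average rank (5+6)/2 = 5.5.
Batch X values → pooled ranks: 854→4, 397→2, 859→5.5, 859→5.5
Rank sum = 4 + 2 + 5.5 + 5.5 = 17

17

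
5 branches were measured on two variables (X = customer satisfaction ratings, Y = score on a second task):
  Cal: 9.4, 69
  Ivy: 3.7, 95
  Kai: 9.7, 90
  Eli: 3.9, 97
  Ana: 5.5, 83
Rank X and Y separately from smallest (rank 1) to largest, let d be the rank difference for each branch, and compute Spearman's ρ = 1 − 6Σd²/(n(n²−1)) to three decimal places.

-0.600

Ranks of variable 1: 4, 1, 5, 2, 3
Ranks of variable 2: 1, 4, 3, 5, 2
d = r₁ − r₂: 3, -3, 2, -3, 1
d²: 9, 9, 4, 9, 1; Σd² = 32
ρ = 1 − 6·32/(5·24) = 1 − 192/120 = -0.600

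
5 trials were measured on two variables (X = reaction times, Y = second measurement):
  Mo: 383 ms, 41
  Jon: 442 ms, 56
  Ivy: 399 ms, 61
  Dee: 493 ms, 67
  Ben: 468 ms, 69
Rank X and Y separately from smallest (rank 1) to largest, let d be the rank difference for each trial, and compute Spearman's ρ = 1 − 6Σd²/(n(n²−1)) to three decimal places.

Ranks of variable 1: 1, 3, 2, 5, 4
Ranks of variable 2: 1, 2, 3, 4, 5
d = r₁ − r₂: 0, 1, -1, 1, -1
d²: 0, 1, 1, 1, 1; Σd² = 4
ρ = 1 − 6·4/(5·24) = 1 − 24/120 = 0.800

0.800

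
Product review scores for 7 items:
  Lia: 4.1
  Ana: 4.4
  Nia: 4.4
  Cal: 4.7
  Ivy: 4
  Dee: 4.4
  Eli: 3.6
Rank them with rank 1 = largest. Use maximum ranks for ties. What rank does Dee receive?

Sorted (descending): 4.7, 4.4, 4.4, 4.4, 4.1, 4, 3.6
The 3 values of 4.4 occupy positions 2–4 → each gets rank 4.
Dee has value 4.4 → rank 4.

4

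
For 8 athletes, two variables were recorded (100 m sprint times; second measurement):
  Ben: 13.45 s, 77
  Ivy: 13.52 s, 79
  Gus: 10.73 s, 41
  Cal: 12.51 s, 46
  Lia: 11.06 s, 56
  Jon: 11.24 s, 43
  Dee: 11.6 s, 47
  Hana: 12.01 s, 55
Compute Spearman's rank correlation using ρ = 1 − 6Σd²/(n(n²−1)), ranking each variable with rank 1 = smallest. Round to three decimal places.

0.690

Ranks of variable 1: 7, 8, 1, 6, 2, 3, 4, 5
Ranks of variable 2: 7, 8, 1, 3, 6, 2, 4, 5
d = r₁ − r₂: 0, 0, 0, 3, -4, 1, 0, 0
d²: 0, 0, 0, 9, 16, 1, 0, 0; Σd² = 26
ρ = 1 − 6·26/(8·63) = 1 − 156/504 = 0.690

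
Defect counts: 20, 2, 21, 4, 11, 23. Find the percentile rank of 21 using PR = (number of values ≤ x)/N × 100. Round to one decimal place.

N = 6.
Strictly below 21: 4. Equal to 21: 1.
PR = 5/6 × 100 = 83.3

83.3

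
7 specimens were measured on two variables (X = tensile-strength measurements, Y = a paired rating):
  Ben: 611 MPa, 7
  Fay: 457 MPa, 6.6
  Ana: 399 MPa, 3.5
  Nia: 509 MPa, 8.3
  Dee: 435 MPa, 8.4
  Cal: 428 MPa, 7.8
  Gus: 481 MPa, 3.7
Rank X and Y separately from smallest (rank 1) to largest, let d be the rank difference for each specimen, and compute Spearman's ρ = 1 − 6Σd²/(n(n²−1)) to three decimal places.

0.214

Ranks of variable 1: 7, 4, 1, 6, 3, 2, 5
Ranks of variable 2: 4, 3, 1, 6, 7, 5, 2
d = r₁ − r₂: 3, 1, 0, 0, -4, -3, 3
d²: 9, 1, 0, 0, 16, 9, 9; Σd² = 44
ρ = 1 − 6·44/(7·48) = 1 − 264/336 = 0.214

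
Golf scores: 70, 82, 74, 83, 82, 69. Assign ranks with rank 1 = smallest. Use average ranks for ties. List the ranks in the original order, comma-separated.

2, 4.5, 3, 6, 4.5, 1

Sorted (ascending): 69, 70, 74, 82, 82, 83
The 2 values of 82 occupy positions 4–5 → average rank (4+5)/2 = 4.5.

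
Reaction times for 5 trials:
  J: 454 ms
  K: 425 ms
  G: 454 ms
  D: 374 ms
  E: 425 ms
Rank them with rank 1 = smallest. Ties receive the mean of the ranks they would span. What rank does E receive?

Sorted (ascending): 374, 425, 425, 454, 454
The 2 values of 425 occupy positions 2–3 → average rank (2+3)/2 = 2.5.
The 2 values of 454 occupy positions 4–5 → average rank (4+5)/2 = 4.5.
E has value 425 ms → rank 2.5.

2.5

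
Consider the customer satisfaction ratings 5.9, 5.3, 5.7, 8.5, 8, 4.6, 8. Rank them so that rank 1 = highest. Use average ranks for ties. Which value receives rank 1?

Sorted (descending): 8.5, 8, 8, 5.9, 5.7, 5.3, 4.6
The 2 values of 8 occupy positions 2–3 → average rank (2+3)/2 = 2.5.
Rank 1 → value 8.5.

8.5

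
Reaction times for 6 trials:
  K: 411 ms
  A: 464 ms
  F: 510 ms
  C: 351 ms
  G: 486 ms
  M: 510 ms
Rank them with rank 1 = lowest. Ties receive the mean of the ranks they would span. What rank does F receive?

5.5

Sorted (ascending): 351, 411, 464, 486, 510, 510
The 2 values of 510 occupy positions 5–6 → average rank (5+6)/2 = 5.5.
F has value 510 ms → rank 5.5.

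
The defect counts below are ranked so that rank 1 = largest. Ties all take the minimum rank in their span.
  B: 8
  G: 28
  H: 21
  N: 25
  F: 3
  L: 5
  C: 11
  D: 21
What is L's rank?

7

Sorted (descending): 28, 25, 21, 21, 11, 8, 5, 3
The 2 values of 21 occupy positions 3–4 → each gets rank 3.
L has value 5 → rank 7.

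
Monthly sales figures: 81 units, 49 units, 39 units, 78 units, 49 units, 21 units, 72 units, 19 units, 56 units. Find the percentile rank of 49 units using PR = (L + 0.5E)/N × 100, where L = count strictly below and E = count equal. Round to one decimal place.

44.4

N = 9.
Strictly below 49: 3. Equal to 49: 2.
PR = (3 + 0.5·2)/9 × 100 = 44.4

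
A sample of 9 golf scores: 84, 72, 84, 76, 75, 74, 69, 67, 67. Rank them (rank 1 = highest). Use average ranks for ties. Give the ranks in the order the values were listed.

Sorted (descending): 84, 84, 76, 75, 74, 72, 69, 67, 67
The 2 values of 84 occupy positions 1–2 → average rank (1+2)/2 = 1.5.
The 2 values of 67 occupy positions 8–9 → average rank (8+9)/2 = 8.5.

1.5, 6, 1.5, 3, 4, 5, 7, 8.5, 8.5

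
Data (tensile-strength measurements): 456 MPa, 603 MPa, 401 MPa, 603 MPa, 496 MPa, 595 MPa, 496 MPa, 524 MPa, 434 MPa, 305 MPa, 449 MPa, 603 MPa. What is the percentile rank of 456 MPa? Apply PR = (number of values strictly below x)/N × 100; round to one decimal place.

N = 12.
Strictly below 456: 4. Equal to 456: 1.
PR = 4/12 × 100 = 33.3

33.3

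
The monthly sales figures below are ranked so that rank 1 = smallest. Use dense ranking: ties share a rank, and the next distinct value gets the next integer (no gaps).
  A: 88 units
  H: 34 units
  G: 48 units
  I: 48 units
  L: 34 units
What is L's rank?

Sorted (ascending): 34, 34, 48, 48, 88
The 2 values of 34 share dense rank 1.
The 2 values of 48 share dense rank 2.
Remaining distinct values take the next consecutive integers.
L has value 34 units → rank 1.

1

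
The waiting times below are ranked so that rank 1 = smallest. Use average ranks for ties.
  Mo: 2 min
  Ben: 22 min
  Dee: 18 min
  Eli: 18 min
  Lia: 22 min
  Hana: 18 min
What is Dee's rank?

3

Sorted (ascending): 2, 18, 18, 18, 22, 22
The 3 values of 18 occupy positions 2–4 → average rank 3.
The 2 values of 22 occupy positions 5–6 → average rank (5+6)/2 = 5.5.
Dee has value 18 min → rank 3.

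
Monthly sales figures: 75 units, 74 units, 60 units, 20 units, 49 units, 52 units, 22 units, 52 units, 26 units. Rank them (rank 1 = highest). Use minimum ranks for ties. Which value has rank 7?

26

Sorted (descending): 75, 74, 60, 52, 52, 49, 26, 22, 20
The 2 values of 52 occupy positions 4–5 → each gets rank 4.
Rank 7 → value 26.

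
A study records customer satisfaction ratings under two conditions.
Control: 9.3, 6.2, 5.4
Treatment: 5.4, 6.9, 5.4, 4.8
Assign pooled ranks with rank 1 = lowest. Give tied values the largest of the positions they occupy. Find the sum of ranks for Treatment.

Sorted (ascending): 4.8, 5.4, 5.4, 5.4, 6.2, 6.9, 9.3
The 3 values of 5.4 occupy positions 2–4 → each gets rank 4.
Treatment values → pooled ranks: 5.4→4, 6.9→6, 5.4→4, 4.8→1
Rank sum = 4 + 6 + 4 + 1 = 15

15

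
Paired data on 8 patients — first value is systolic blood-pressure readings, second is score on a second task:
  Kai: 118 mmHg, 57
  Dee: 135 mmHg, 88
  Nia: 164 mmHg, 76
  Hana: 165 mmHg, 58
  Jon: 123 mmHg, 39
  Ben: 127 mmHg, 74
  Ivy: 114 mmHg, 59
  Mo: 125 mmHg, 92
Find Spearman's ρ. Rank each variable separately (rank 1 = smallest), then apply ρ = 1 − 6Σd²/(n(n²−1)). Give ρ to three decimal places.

0.333

Ranks of variable 1: 2, 6, 7, 8, 3, 5, 1, 4
Ranks of variable 2: 2, 7, 6, 3, 1, 5, 4, 8
d = r₁ − r₂: 0, -1, 1, 5, 2, 0, -3, -4
d²: 0, 1, 1, 25, 4, 0, 9, 16; Σd² = 56
ρ = 1 − 6·56/(8·63) = 1 − 336/504 = 0.333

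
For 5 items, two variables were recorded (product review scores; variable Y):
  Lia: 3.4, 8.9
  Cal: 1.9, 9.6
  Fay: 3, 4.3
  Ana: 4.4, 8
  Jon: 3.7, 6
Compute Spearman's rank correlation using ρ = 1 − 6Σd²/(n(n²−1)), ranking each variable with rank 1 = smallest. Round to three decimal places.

-0.300

Ranks of variable 1: 3, 1, 2, 5, 4
Ranks of variable 2: 4, 5, 1, 3, 2
d = r₁ − r₂: -1, -4, 1, 2, 2
d²: 1, 16, 1, 4, 4; Σd² = 26
ρ = 1 − 6·26/(5·24) = 1 − 156/120 = -0.300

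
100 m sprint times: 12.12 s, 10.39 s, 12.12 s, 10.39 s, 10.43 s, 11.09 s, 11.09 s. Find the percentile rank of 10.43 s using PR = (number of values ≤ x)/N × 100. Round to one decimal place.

42.9

N = 7.
Strictly below 10.43: 2. Equal to 10.43: 1.
PR = 3/7 × 100 = 42.9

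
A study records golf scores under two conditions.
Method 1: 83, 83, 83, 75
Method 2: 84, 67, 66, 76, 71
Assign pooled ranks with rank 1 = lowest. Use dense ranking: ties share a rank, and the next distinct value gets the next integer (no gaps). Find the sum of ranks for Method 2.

Sorted (ascending): 66, 67, 71, 75, 76, 83, 83, 83, 84
The 3 values of 83 share dense rank 6.
Remaining distinct values take the next consecutive integers.
Method 2 values → pooled ranks: 84→7, 67→2, 66→1, 76→5, 71→3
Rank sum = 7 + 2 + 1 + 5 + 3 = 18

18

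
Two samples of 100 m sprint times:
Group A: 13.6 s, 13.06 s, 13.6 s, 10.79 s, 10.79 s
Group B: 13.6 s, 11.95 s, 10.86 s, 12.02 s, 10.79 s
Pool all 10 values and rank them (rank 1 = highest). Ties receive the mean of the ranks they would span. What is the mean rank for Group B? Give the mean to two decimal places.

Sorted (descending): 13.6, 13.6, 13.6, 13.06, 12.02, 11.95, 10.86, 10.79, 10.79, 10.79
The 3 values of 13.6 occupy positions 1–3 → average rank 2.
The 3 values of 10.79 occupy positions 8–10 → average rank 9.
Group B values → pooled ranks: 13.6→2, 11.95→6, 10.86→7, 12.02→5, 10.79→9
Mean rank = (2 + 6 + 7 + 5 + 9) / 5 = 5.80

5.80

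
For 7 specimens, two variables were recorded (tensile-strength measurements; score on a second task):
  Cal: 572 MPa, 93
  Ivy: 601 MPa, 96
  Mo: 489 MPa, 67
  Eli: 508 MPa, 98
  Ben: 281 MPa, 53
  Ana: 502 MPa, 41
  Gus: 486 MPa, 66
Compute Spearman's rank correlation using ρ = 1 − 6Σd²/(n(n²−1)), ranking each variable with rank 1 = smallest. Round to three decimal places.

Ranks of variable 1: 6, 7, 3, 5, 1, 4, 2
Ranks of variable 2: 5, 6, 4, 7, 2, 1, 3
d = r₁ − r₂: 1, 1, -1, -2, -1, 3, -1
d²: 1, 1, 1, 4, 1, 9, 1; Σd² = 18
ρ = 1 − 6·18/(7·48) = 1 − 108/336 = 0.679

0.679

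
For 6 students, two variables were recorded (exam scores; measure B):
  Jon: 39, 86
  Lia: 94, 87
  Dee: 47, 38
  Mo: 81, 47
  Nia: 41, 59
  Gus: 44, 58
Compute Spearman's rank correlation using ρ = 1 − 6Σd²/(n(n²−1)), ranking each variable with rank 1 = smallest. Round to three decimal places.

-0.086

Ranks of variable 1: 1, 6, 4, 5, 2, 3
Ranks of variable 2: 5, 6, 1, 2, 4, 3
d = r₁ − r₂: -4, 0, 3, 3, -2, 0
d²: 16, 0, 9, 9, 4, 0; Σd² = 38
ρ = 1 − 6·38/(6·35) = 1 − 228/210 = -0.086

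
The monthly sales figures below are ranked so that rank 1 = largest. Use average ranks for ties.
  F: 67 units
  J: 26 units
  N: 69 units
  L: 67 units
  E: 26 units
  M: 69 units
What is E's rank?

5.5

Sorted (descending): 69, 69, 67, 67, 26, 26
The 2 values of 69 occupy positions 1–2 → average rank (1+2)/2 = 1.5.
The 2 values of 67 occupy positions 3–4 → average rank (3+4)/2 = 3.5.
The 2 values of 26 occupy positions 5–6 → average rank (5+6)/2 = 5.5.
E has value 26 units → rank 5.5.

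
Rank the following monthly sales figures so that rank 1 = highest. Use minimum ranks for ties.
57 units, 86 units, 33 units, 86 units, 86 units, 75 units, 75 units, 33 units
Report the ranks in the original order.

6, 1, 7, 1, 1, 4, 4, 7

Sorted (descending): 86, 86, 86, 75, 75, 57, 33, 33
The 3 values of 86 occupy positions 1–3 → each gets rank 1.
The 2 values of 75 occupy positions 4–5 → each gets rank 4.
The 2 values of 33 occupy positions 7–8 → each gets rank 7.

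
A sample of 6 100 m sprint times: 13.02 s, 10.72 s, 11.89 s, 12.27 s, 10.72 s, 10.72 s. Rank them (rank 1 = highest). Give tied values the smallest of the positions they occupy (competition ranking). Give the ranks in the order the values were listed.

1, 4, 3, 2, 4, 4

Sorted (descending): 13.02, 12.27, 11.89, 10.72, 10.72, 10.72
The 3 values of 10.72 occupy positions 4–6 → each gets rank 4.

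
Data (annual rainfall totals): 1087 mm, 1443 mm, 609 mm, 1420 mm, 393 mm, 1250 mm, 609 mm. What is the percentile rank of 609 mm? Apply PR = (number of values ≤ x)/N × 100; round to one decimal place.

N = 7.
Strictly below 609: 1. Equal to 609: 2.
PR = 3/7 × 100 = 42.9

42.9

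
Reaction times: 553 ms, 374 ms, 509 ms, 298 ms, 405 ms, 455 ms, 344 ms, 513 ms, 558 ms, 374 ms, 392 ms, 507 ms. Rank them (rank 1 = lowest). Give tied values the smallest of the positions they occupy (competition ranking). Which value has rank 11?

Sorted (ascending): 298, 344, 374, 374, 392, 405, 455, 507, 509, 513, 553, 558
The 2 values of 374 occupy positions 3–4 → each gets rank 3.
Rank 11 → value 553.

553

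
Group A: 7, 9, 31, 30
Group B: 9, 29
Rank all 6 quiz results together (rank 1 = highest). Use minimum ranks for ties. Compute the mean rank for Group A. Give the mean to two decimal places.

3.25

Sorted (descending): 31, 30, 29, 9, 9, 7
The 2 values of 9 occupy positions 4–5 → each gets rank 4.
Group A values → pooled ranks: 7→6, 9→4, 31→1, 30→2
Mean rank = (6 + 4 + 1 + 2) / 4 = 3.25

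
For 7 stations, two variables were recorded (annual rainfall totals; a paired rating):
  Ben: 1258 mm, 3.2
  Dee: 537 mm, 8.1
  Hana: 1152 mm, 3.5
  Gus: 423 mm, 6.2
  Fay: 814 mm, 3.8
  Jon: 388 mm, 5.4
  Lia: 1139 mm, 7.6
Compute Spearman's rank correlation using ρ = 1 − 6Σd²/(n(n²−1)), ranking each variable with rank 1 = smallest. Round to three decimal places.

Ranks of variable 1: 7, 3, 6, 2, 4, 1, 5
Ranks of variable 2: 1, 7, 2, 5, 3, 4, 6
d = r₁ − r₂: 6, -4, 4, -3, 1, -3, -1
d²: 36, 16, 16, 9, 1, 9, 1; Σd² = 88
ρ = 1 − 6·88/(7·48) = 1 − 528/336 = -0.571

-0.571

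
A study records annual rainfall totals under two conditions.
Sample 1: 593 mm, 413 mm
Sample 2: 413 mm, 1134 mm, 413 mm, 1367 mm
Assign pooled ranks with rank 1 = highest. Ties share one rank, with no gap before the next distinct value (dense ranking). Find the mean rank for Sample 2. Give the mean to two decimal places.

Sorted (descending): 1367, 1134, 593, 413, 413, 413
The 3 values of 413 share dense rank 4.
Remaining distinct values take the next consecutive integers.
Sample 2 values → pooled ranks: 413→4, 1134→2, 413→4, 1367→1
Mean rank = (4 + 2 + 4 + 1) / 4 = 2.75

2.75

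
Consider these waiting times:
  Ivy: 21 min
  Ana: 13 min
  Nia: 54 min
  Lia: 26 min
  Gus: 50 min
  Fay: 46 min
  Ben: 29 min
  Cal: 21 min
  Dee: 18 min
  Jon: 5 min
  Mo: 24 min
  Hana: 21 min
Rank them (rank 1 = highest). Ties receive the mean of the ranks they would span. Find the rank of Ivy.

Sorted (descending): 54, 50, 46, 29, 26, 24, 21, 21, 21, 18, 13, 5
The 3 values of 21 occupy positions 7–9 → average rank 8.
Ivy has value 21 min → rank 8.

8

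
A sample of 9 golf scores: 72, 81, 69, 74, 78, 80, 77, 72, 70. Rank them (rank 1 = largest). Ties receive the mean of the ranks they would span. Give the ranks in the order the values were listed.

Sorted (descending): 81, 80, 78, 77, 74, 72, 72, 70, 69
The 2 values of 72 occupy positions 6–7 → average rank (6+7)/2 = 6.5.

6.5, 1, 9, 5, 3, 2, 4, 6.5, 8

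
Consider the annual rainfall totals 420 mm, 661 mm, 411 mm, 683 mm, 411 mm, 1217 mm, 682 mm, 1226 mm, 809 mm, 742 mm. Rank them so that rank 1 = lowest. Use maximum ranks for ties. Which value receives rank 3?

420

Sorted (ascending): 411, 411, 420, 661, 682, 683, 742, 809, 1217, 1226
The 2 values of 411 occupy positions 1–2 → each gets rank 2.
Rank 3 → value 420.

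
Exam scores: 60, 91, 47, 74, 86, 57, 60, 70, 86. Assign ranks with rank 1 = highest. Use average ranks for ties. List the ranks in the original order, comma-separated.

6.5, 1, 9, 4, 2.5, 8, 6.5, 5, 2.5

Sorted (descending): 91, 86, 86, 74, 70, 60, 60, 57, 47
The 2 values of 86 occupy positions 2–3 → average rank (2+3)/2 = 2.5.
The 2 values of 60 occupy positions 6–7 → average rank (6+7)/2 = 6.5.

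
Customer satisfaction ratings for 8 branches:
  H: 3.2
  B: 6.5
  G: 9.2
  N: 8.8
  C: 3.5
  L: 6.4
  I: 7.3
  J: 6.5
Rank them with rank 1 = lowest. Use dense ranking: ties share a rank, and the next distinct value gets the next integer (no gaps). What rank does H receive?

1

Sorted (ascending): 3.2, 3.5, 6.4, 6.5, 6.5, 7.3, 8.8, 9.2
The 2 values of 6.5 share dense rank 4.
Remaining distinct values take the next consecutive integers.
H has value 3.2 → rank 1.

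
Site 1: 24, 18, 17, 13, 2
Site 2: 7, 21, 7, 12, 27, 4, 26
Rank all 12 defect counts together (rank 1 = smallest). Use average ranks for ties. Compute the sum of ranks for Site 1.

Sorted (ascending): 2, 4, 7, 7, 12, 13, 17, 18, 21, 24, 26, 27
The 2 values of 7 occupy positions 3–4 → average rank (3+4)/2 = 3.5.
Site 1 values → pooled ranks: 24→10, 18→8, 17→7, 13→6, 2→1
Rank sum = 10 + 8 + 7 + 6 + 1 = 32

32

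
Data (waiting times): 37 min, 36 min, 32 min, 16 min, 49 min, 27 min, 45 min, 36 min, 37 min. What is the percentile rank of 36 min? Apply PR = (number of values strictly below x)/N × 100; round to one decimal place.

33.3

N = 9.
Strictly below 36: 3. Equal to 36: 2.
PR = 3/9 × 100 = 33.3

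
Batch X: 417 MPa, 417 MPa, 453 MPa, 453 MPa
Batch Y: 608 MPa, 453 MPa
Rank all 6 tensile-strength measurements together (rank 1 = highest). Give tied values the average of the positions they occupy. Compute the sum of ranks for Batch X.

17

Sorted (descending): 608, 453, 453, 453, 417, 417
The 3 values of 453 occupy positions 2–4 → average rank 3.
The 2 values of 417 occupy positions 5–6 → average rank (5+6)/2 = 5.5.
Batch X values → pooled ranks: 417→5.5, 417→5.5, 453→3, 453→3
Rank sum = 5.5 + 5.5 + 3 + 3 = 17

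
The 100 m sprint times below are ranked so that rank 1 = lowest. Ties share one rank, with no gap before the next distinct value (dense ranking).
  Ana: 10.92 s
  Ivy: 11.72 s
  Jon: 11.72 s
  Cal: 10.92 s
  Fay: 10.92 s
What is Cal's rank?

Sorted (ascending): 10.92, 10.92, 10.92, 11.72, 11.72
The 3 values of 10.92 share dense rank 1.
The 2 values of 11.72 share dense rank 2.
Cal has value 10.92 s → rank 1.

1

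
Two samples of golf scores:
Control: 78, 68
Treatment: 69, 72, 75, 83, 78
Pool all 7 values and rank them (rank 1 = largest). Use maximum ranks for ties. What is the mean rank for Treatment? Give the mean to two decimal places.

3.80

Sorted (descending): 83, 78, 78, 75, 72, 69, 68
The 2 values of 78 occupy positions 2–3 → each gets rank 3.
Treatment values → pooled ranks: 69→6, 72→5, 75→4, 83→1, 78→3
Mean rank = (6 + 5 + 4 + 1 + 3) / 5 = 3.80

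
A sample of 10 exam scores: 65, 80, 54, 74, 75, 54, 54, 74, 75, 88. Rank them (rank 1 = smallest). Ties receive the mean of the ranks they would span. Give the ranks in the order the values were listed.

4, 9, 2, 5.5, 7.5, 2, 2, 5.5, 7.5, 10

Sorted (ascending): 54, 54, 54, 65, 74, 74, 75, 75, 80, 88
The 3 values of 54 occupy positions 1–3 → average rank 2.
The 2 values of 74 occupy positions 5–6 → average rank (5+6)/2 = 5.5.
The 2 values of 75 occupy positions 7–8 → average rank (7+8)/2 = 7.5.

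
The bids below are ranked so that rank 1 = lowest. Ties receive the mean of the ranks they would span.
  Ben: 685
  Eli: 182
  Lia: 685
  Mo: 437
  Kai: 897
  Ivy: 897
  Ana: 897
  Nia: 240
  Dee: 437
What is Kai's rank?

8

Sorted (ascending): 182, 240, 437, 437, 685, 685, 897, 897, 897
The 2 values of 437 occupy positions 3–4 → average rank (3+4)/2 = 3.5.
The 2 values of 685 occupy positions 5–6 → average rank (5+6)/2 = 5.5.
The 3 values of 897 occupy positions 7–9 → average rank 8.
Kai has value 897 → rank 8.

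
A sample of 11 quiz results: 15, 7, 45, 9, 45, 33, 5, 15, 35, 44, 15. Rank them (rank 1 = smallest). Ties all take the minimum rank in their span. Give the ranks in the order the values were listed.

4, 2, 10, 3, 10, 7, 1, 4, 8, 9, 4

Sorted (ascending): 5, 7, 9, 15, 15, 15, 33, 35, 44, 45, 45
The 3 values of 15 occupy positions 4–6 → each gets rank 4.
The 2 values of 45 occupy positions 10–11 → each gets rank 10.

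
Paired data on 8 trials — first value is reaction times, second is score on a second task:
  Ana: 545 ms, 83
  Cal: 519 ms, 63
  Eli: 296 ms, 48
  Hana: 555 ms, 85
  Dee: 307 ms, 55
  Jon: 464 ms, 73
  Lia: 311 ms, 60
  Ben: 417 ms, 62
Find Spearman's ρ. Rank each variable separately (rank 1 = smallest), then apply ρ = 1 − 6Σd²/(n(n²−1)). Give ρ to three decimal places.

0.976

Ranks of variable 1: 7, 6, 1, 8, 2, 5, 3, 4
Ranks of variable 2: 7, 5, 1, 8, 2, 6, 3, 4
d = r₁ − r₂: 0, 1, 0, 0, 0, -1, 0, 0
d²: 0, 1, 0, 0, 0, 1, 0, 0; Σd² = 2
ρ = 1 − 6·2/(8·63) = 1 − 12/504 = 0.976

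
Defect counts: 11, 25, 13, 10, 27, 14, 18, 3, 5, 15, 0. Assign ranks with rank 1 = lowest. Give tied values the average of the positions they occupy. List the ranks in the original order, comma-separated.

Sorted (ascending): 0, 3, 5, 10, 11, 13, 14, 15, 18, 25, 27
No ties — each value takes its position as its rank.

5, 10, 6, 4, 11, 7, 9, 2, 3, 8, 1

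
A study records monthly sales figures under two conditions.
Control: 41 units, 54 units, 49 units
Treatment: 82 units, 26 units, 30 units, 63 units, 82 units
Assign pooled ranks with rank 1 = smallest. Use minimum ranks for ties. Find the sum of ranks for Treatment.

23

Sorted (ascending): 26, 30, 41, 49, 54, 63, 82, 82
The 2 values of 82 occupy positions 7–8 → each gets rank 7.
Treatment values → pooled ranks: 82→7, 26→1, 30→2, 63→6, 82→7
Rank sum = 7 + 1 + 2 + 6 + 7 = 23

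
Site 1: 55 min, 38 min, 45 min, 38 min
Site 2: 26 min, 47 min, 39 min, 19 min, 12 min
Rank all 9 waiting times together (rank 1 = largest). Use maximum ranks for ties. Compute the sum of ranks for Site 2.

Sorted (descending): 55, 47, 45, 39, 38, 38, 26, 19, 12
The 2 values of 38 occupy positions 5–6 → each gets rank 6.
Site 2 values → pooled ranks: 26→7, 47→2, 39→4, 19→8, 12→9
Rank sum = 7 + 2 + 4 + 8 + 9 = 30

30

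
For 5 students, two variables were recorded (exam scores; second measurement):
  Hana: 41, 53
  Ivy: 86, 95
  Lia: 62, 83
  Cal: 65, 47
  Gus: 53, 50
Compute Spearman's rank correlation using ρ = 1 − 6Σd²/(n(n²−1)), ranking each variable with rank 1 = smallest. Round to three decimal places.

0.300

Ranks of variable 1: 1, 5, 3, 4, 2
Ranks of variable 2: 3, 5, 4, 1, 2
d = r₁ − r₂: -2, 0, -1, 3, 0
d²: 4, 0, 1, 9, 0; Σd² = 14
ρ = 1 − 6·14/(5·24) = 1 − 84/120 = 0.300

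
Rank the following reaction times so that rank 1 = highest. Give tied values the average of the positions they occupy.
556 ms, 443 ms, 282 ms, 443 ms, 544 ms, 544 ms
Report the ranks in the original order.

1, 4.5, 6, 4.5, 2.5, 2.5

Sorted (descending): 556, 544, 544, 443, 443, 282
The 2 values of 544 occupy positions 2–3 → average rank (2+3)/2 = 2.5.
The 2 values of 443 occupy positions 4–5 → average rank (4+5)/2 = 4.5.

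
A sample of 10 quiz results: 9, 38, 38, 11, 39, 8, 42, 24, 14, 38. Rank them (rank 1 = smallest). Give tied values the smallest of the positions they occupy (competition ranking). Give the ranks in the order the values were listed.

Sorted (ascending): 8, 9, 11, 14, 24, 38, 38, 38, 39, 42
The 3 values of 38 occupy positions 6–8 → each gets rank 6.

2, 6, 6, 3, 9, 1, 10, 5, 4, 6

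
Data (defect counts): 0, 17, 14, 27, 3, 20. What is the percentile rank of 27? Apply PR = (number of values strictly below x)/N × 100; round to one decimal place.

83.3

N = 6.
Strictly below 27: 5. Equal to 27: 1.
PR = 5/6 × 100 = 83.3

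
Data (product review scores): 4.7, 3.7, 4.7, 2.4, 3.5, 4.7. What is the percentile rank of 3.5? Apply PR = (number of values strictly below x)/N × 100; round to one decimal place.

N = 6.
Strictly below 3.5: 1. Equal to 3.5: 1.
PR = 1/6 × 100 = 16.7

16.7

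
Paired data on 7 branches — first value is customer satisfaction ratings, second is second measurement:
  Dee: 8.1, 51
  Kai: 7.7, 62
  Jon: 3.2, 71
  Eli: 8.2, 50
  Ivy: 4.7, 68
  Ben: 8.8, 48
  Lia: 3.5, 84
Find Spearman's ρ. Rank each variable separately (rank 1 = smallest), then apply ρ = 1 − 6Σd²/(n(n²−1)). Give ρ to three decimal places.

Ranks of variable 1: 5, 4, 1, 6, 3, 7, 2
Ranks of variable 2: 3, 4, 6, 2, 5, 1, 7
d = r₁ − r₂: 2, 0, -5, 4, -2, 6, -5
d²: 4, 0, 25, 16, 4, 36, 25; Σd² = 110
ρ = 1 − 6·110/(7·48) = 1 − 660/336 = -0.964

-0.964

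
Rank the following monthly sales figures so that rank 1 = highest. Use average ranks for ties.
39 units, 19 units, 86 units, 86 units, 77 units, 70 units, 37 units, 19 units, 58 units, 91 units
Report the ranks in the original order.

7, 9.5, 2.5, 2.5, 4, 5, 8, 9.5, 6, 1

Sorted (descending): 91, 86, 86, 77, 70, 58, 39, 37, 19, 19
The 2 values of 86 occupy positions 2–3 → average rank (2+3)/2 = 2.5.
The 2 values of 19 occupy positions 9–10 → average rank (9+10)/2 = 9.5.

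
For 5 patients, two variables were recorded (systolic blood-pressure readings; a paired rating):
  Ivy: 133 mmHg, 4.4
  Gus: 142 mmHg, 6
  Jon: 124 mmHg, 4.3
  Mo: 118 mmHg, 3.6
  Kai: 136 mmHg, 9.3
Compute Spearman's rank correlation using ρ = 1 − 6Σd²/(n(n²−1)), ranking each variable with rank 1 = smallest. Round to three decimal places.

0.900

Ranks of variable 1: 3, 5, 2, 1, 4
Ranks of variable 2: 3, 4, 2, 1, 5
d = r₁ − r₂: 0, 1, 0, 0, -1
d²: 0, 1, 0, 0, 1; Σd² = 2
ρ = 1 − 6·2/(5·24) = 1 − 12/120 = 0.900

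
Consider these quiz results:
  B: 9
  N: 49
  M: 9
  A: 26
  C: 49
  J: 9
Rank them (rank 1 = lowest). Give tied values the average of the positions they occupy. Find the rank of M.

2

Sorted (ascending): 9, 9, 9, 26, 49, 49
The 3 values of 9 occupy positions 1–3 → average rank 2.
The 2 values of 49 occupy positions 5–6 → average rank (5+6)/2 = 5.5.
M has value 9 → rank 2.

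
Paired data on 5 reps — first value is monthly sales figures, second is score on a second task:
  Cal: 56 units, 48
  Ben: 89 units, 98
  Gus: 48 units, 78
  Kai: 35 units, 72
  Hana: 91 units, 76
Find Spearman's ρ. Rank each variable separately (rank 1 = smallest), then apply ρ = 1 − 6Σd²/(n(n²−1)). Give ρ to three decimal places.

Ranks of variable 1: 3, 4, 2, 1, 5
Ranks of variable 2: 1, 5, 4, 2, 3
d = r₁ − r₂: 2, -1, -2, -1, 2
d²: 4, 1, 4, 1, 4; Σd² = 14
ρ = 1 − 6·14/(5·24) = 1 − 84/120 = 0.300

0.300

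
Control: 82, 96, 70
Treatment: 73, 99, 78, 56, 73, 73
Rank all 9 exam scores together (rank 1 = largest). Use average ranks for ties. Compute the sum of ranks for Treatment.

Sorted (descending): 99, 96, 82, 78, 73, 73, 73, 70, 56
The 3 values of 73 occupy positions 5–7 → average rank 6.
Treatment values → pooled ranks: 73→6, 99→1, 78→4, 56→9, 73→6, 73→6
Rank sum = 6 + 1 + 4 + 9 + 6 + 6 = 32

32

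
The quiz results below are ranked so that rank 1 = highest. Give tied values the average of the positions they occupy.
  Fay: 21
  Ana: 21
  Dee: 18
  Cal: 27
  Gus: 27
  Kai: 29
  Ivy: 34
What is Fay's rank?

5.5

Sorted (descending): 34, 29, 27, 27, 21, 21, 18
The 2 values of 27 occupy positions 3–4 → average rank (3+4)/2 = 3.5.
The 2 values of 21 occupy positions 5–6 → average rank (5+6)/2 = 5.5.
Fay has value 21 → rank 5.5.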